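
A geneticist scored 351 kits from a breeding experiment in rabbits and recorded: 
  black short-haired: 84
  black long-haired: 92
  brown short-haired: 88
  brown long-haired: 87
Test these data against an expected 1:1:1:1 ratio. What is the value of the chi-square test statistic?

Total ratio parts = 4. Expected numbers out of 351:
  black short-haired: 351 × 1/4 = 87.75
  black long-haired: 351 × 1/4 = 87.75
  brown short-haired: 351 × 1/4 = 87.75
  brown long-haired: 351 × 1/4 = 87.75
χ² = Σ (O − E)² / E
  black short-haired: (84 − 87.75)² / 87.75 = 0.1603
  black long-haired: (92 − 87.75)² / 87.75 = 0.2058
  brown short-haired: (88 − 87.75)² / 87.75 = 0.0007
  brown long-haired: (87 − 87.75)² / 87.75 = 0.0064
χ² = 0.1603 + 0.2058 + 0.0007 + 0.0064 = 0.3732 ≈ 0.373

0.373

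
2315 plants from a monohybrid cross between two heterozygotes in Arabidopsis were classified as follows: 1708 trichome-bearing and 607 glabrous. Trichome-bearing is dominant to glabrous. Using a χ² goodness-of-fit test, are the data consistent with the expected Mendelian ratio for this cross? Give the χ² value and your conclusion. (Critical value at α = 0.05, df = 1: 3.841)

1.839; consistent

For a monohybrid cross between heterozygotes with complete dominance, the expected phenotypic ratio is 3:1.
Expected counts for N = 2315 under a 3:1 ratio (total parts = 4):
  trichome-bearing: 2315 × 3/4 = 1736.25
  glabrous: 2315 × 1/4 = 578.75
χ² = Σ (O − E)² / E
  trichome-bearing: (1708 − 1736.25)² / 1736.25 = 0.4596
  glabrous: (607 − 578.75)² / 578.75 = 1.3789
χ² = 0.4596 + 1.3789 = 1.8385 ≈ 1.839
Degrees of freedom = 2 − 1 = 1; critical value at α = 0.05 is 3.841.
Since 1.839 < 3.841, we fail to reject the null hypothesis — the data are consistent with the 3:1 ratio.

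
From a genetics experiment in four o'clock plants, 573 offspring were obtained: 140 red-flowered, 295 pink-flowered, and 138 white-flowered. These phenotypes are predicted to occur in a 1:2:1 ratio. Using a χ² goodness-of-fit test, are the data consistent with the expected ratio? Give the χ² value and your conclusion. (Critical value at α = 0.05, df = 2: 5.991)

0.518; consistent

Under the 1:2:1 hypothesis (Σ ratio = 4, N = 573):
  red-flowered: 573 × 1/4 = 143.25
  pink-flowered: 573 × 2/4 = 286.5
  white-flowered: 573 × 1/4 = 143.25
χ² = Σ (O − E)² / E
  red-flowered: (140 − 143.25)² / 143.25 = 0.0737
  pink-flowered: (295 − 286.5)² / 286.5 = 0.2522
  white-flowered: (138 − 143.25)² / 143.25 = 0.1924
χ² = 0.0737 + 0.2522 + 0.1924 = 0.5183 ≈ 0.518
Degrees of freedom = 3 − 1 = 2; critical value at α = 0.05 is 5.991.
Since 0.518 < 5.991, we fail to reject the null hypothesis — the data are consistent with the 1:2:1 ratio.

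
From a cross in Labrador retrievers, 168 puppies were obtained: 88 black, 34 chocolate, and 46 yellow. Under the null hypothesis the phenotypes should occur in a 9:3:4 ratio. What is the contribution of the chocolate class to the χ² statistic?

Total ratio parts = 16. Expected numbers out of 168:
  black: 168 × 9/16 = 94.5
  chocolate: 168 × 3/16 = 31.5
  yellow: 168 × 4/16 = 42
Contribution of chocolate: (34 − 31.5)² / 31.5 = 0.1984

0.198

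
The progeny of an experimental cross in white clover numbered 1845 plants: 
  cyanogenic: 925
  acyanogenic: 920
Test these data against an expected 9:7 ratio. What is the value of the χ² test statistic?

28.030

The 9:7 ratio has 16 parts, so with N = 1845 the expected counts are:
  cyanogenic: 1845 × 9/16 = 1037.8125
  acyanogenic: 1845 × 7/16 = 807.1875
χ² = Σ (O − E)² / E
  cyanogenic: (925 − 1037.8125)² / 1037.8125 = 12.2630
  acyanogenic: (920 − 807.1875)² / 807.1875 = 15.7667
χ² = 12.2630 + 15.7667 = 28.0297 ≈ 28.030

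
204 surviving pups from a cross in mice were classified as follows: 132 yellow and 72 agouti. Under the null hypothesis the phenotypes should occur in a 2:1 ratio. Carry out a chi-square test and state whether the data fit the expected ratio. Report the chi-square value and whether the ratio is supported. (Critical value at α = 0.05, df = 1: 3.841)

Under the 2:1 hypothesis (Σ ratio = 3, N = 204):
  yellow: 204 × 2/3 = 136
  agouti: 204 × 1/3 = 68
χ² = Σ (O − E)² / E
  yellow: (132 − 136)² / 136 = 0.1176
  agouti: (72 − 68)² / 68 = 0.2353
χ² = 0.1176 + 0.2353 = 0.3529 ≈ 0.353
Degrees of freedom = 2 − 1 = 1; critical value at α = 0.05 is 3.841.
Since 0.353 < 3.841, we fail to reject the null hypothesis — the data are consistent with the 2:1 ratio.

0.353; consistent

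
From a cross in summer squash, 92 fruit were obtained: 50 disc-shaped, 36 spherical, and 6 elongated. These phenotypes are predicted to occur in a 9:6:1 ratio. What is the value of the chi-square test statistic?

Expected counts for N = 92 under a 9:6:1 ratio (total parts = 16):
  disc-shaped: 92 × 9/16 = 51.75
  spherical: 92 × 6/16 = 34.5
  elongated: 92 × 1/16 = 5.75
χ² = Σ (O − E)² / E
  disc-shaped: (50 − 51.75)² / 51.75 = 0.0592
  spherical: (36 − 34.5)² / 34.5 = 0.0652
  elongated: (6 − 5.75)² / 5.75 = 0.0109
χ² = 0.0592 + 0.0652 + 0.0109 = 0.1353 ≈ 0.135

0.135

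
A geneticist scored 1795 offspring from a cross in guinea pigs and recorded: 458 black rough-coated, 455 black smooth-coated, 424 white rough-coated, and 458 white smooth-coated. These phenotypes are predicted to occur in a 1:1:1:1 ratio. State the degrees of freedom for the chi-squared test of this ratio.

3

A goodness-of-fit test with 4 phenotype classes has df = 4 − 1 = 3.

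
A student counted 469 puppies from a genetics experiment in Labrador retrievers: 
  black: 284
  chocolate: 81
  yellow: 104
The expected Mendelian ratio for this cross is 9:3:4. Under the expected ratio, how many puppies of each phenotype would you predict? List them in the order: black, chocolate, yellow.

263.8125, 87.9375, 117.25

Total ratio parts = 16. Expected numbers out of 469:
  black: 469 × 9/16 = 263.8125
  chocolate: 469 × 3/16 = 87.9375
  yellow: 469 × 4/16 = 117.25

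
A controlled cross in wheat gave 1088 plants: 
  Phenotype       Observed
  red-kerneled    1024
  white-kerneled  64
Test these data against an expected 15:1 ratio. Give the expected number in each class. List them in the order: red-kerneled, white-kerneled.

1020, 68

Total ratio parts = 16. Expected numbers out of 1088:
  red-kerneled: 1088 × 15/16 = 1020
  white-kerneled: 1088 × 1/16 = 68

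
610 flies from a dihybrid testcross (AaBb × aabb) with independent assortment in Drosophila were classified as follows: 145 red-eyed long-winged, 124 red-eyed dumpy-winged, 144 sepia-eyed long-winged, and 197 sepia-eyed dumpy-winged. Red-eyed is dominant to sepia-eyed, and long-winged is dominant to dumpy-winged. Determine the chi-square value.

19.154

A dihybrid testcross with independent assortment gives a 1:1:1:1 ratio.
The 1:1:1:1 ratio has 4 parts, so with N = 610 the expected counts are:
  red-eyed long-winged: 610 × 1/4 = 152.5
  red-eyed dumpy-winged: 610 × 1/4 = 152.5
  sepia-eyed long-winged: 610 × 1/4 = 152.5
  sepia-eyed dumpy-winged: 610 × 1/4 = 152.5
χ² = Σ (O − E)² / E
  red-eyed long-winged: (145 − 152.5)² / 152.5 = 0.3689
  red-eyed dumpy-winged: (124 − 152.5)² / 152.5 = 5.3262
  sepia-eyed long-winged: (144 − 152.5)² / 152.5 = 0.4738
  sepia-eyed dumpy-winged: (197 − 152.5)² / 152.5 = 12.9852
χ² = 0.3689 + 5.3262 + 0.4738 + 12.9852 = 19.1541 ≈ 19.154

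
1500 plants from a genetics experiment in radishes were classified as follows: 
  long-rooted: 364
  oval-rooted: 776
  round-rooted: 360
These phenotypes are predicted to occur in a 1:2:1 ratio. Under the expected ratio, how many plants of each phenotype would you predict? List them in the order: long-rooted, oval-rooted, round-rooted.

375, 750, 375

Total ratio parts = 4. Expected numbers out of 1500:
  long-rooted: 1500 × 1/4 = 375
  oval-rooted: 1500 × 2/4 = 750
  round-rooted: 1500 × 1/4 = 375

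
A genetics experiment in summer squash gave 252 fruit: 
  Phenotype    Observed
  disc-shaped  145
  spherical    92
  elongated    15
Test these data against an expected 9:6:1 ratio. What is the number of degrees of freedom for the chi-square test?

A goodness-of-fit test with 3 phenotype classes has df = 3 − 1 = 2.

2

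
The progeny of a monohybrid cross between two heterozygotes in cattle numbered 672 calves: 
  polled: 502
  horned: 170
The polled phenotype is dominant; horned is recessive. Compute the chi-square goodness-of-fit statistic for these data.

0.032

For a monohybrid cross between heterozygotes with complete dominance, the expected phenotypic ratio is 3:1.
Total ratio parts = 4. Expected numbers out of 672:
  polled: 672 × 3/4 = 504
  horned: 672 × 1/4 = 168
χ² = Σ (O − E)² / E
  polled: (502 − 504)² / 504 = 0.0079
  horned: (170 − 168)² / 168 = 0.0238
χ² = 0.0079 + 0.0238 = 0.0317 ≈ 0.032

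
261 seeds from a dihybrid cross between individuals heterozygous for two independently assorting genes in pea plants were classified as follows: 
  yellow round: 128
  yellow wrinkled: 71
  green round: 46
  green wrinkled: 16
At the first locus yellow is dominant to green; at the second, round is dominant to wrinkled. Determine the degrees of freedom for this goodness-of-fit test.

3

A dihybrid F₂ with independent assortment and complete dominance at both loci gives a 9:3:3:1 phenotypic ratio.
A goodness-of-fit test with 4 phenotype classes has df = 4 − 1 = 3.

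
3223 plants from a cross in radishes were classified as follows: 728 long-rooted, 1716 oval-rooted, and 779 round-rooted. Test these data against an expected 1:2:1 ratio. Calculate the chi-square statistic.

Expected counts for N = 3223 under a 1:2:1 ratio (total parts = 4):
  long-rooted: 3223 × 1/4 = 805.75
  oval-rooted: 3223 × 2/4 = 1611.5
  round-rooted: 3223 × 1/4 = 805.75
χ² = Σ (O − E)² / E
  long-rooted: (728 − 805.75)² / 805.75 = 7.5024
  oval-rooted: (1716 − 1611.5)² / 1611.5 = 6.7765
  round-rooted: (779 − 805.75)² / 805.75 = 0.8881
χ² = 7.5024 + 6.7765 + 0.8881 = 15.167

15.167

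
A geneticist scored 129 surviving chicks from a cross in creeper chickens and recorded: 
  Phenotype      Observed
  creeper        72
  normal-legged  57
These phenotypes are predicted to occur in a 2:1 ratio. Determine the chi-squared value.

6.837

The 2:1 ratio has 3 parts, so with N = 129 the expected counts are:
  creeper: 129 × 2/3 = 86
  normal-legged: 129 × 1/3 = 43
χ² = Σ (O − E)² / E
  creeper: (72 − 86)² / 86 = 2.2791
  normal-legged: (57 − 43)² / 43 = 4.5581
χ² = 2.2791 + 4.5581 = 6.8372 ≈ 6.837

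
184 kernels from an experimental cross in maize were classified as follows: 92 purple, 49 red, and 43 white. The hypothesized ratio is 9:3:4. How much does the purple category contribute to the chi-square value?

Expected counts for N = 184 under a 9:3:4 ratio (total parts = 16):
  purple: 184 × 9/16 = 103.5
  red: 184 × 3/16 = 34.5
  white: 184 × 4/16 = 46
Contribution of purple: (92 − 103.5)² / 103.5 = 1.2778

1.278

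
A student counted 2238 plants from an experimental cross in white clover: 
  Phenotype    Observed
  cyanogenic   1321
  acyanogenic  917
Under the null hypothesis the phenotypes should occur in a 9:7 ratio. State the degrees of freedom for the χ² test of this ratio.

1

A goodness-of-fit test with 2 phenotype classes has df = 2 − 1 = 1.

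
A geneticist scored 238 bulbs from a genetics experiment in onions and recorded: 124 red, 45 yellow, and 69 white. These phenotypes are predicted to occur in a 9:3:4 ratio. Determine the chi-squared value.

Under the 9:3:4 hypothesis (Σ ratio = 16, N = 238):
  red: 238 × 9/16 = 133.875
  yellow: 238 × 3/16 = 44.625
  white: 238 × 4/16 = 59.5
χ² = Σ (O − E)² / E
  red: (124 − 133.875)² / 133.875 = 0.7284
  yellow: (45 − 44.625)² / 44.625 = 0.0032
  white: (69 − 59.5)² / 59.5 = 1.5168
χ² = 0.7284 + 0.0032 + 1.5168 = 2.2484 ≈ 2.248

2.248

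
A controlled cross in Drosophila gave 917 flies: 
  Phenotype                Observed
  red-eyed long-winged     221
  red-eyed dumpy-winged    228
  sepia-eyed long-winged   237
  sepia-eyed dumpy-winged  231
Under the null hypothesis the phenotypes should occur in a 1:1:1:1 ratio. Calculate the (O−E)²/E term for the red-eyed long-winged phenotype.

0.297

The 1:1:1:1 ratio has 4 parts, so with N = 917 the expected counts are:
  red-eyed long-winged: 917 × 1/4 = 229.25
  red-eyed dumpy-winged: 917 × 1/4 = 229.25
  sepia-eyed long-winged: 917 × 1/4 = 229.25
  sepia-eyed dumpy-winged: 917 × 1/4 = 229.25
Contribution of red-eyed long-winged: (221 − 229.25)² / 229.25 = 0.2969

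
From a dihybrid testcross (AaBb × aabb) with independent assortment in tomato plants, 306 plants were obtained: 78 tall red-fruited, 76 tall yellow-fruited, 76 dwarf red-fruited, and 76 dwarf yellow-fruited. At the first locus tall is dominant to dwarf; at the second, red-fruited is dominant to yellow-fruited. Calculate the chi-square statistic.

0.039

A dihybrid testcross with independent assortment gives a 1:1:1:1 ratio.
Under the 1:1:1:1 hypothesis (Σ ratio = 4, N = 306):
  tall red-fruited: 306 × 1/4 = 76.5
  tall yellow-fruited: 306 × 1/4 = 76.5
  dwarf red-fruited: 306 × 1/4 = 76.5
  dwarf yellow-fruited: 306 × 1/4 = 76.5
χ² = Σ (O − E)² / E
  tall red-fruited: (78 − 76.5)² / 76.5 = 0.0294
  tall yellow-fruited: (76 − 76.5)² / 76.5 = 0.0033
  dwarf red-fruited: (76 − 76.5)² / 76.5 = 0.0033
  dwarf yellow-fruited: (76 − 76.5)² / 76.5 = 0.0033
χ² = 0.0294 + 0.0033 + 0.0033 + 0.0033 = 0.0393 ≈ 0.039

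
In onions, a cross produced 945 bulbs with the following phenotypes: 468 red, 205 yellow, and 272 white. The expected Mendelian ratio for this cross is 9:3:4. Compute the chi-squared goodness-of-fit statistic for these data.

17.376

Under the 9:3:4 hypothesis (Σ ratio = 16, N = 945):
  red: 945 × 9/16 = 531.5625
  yellow: 945 × 3/16 = 177.1875
  white: 945 × 4/16 = 236.25
χ² = Σ (O − E)² / E
  red: (468 − 531.5625)² / 531.5625 = 7.6006
  yellow: (205 − 177.1875)² / 177.1875 = 4.3656
  white: (272 − 236.25)² / 236.25 = 5.4098
χ² = 7.6006 + 4.3656 + 5.4098 = 17.376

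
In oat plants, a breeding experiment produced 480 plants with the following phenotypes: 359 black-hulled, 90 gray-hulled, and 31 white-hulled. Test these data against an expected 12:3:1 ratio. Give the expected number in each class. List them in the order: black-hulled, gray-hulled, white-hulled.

360, 90, 30

The 12:3:1 ratio has 16 parts, so with N = 480 the expected counts are:
  black-hulled: 480 × 12/16 = 360
  gray-hulled: 480 × 3/16 = 90
  white-hulled: 480 × 1/16 = 30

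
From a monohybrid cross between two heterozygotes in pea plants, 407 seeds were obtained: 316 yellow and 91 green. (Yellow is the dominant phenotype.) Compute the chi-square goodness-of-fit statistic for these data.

For a monohybrid cross between heterozygotes with complete dominance, the expected phenotypic ratio is 3:1.
Expected counts for N = 407 under a 3:1 ratio (total parts = 4):
  yellow: 407 × 3/4 = 305.25
  green: 407 × 1/4 = 101.75
χ² = Σ (O − E)² / E
  yellow: (316 − 305.25)² / 305.25 = 0.3786
  green: (91 − 101.75)² / 101.75 = 1.1357
χ² = 0.3786 + 1.1357 = 1.5143 ≈ 1.514

1.514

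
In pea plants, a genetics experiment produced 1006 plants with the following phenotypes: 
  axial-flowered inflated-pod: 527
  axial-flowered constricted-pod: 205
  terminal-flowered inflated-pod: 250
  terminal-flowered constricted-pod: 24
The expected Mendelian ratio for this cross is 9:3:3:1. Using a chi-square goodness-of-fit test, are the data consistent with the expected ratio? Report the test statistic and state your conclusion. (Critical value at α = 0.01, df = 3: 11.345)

The 9:3:3:1 ratio has 16 parts, so with N = 1006 the expected counts are:
  axial-flowered inflated-pod: 1006 × 9/16 = 565.875
  axial-flowered constricted-pod: 1006 × 3/16 = 188.625
  terminal-flowered inflated-pod: 1006 × 3/16 = 188.625
  terminal-flowered constricted-pod: 1006 × 1/16 = 62.875
χ² = Σ (O − E)² / E
  axial-flowered inflated-pod: (527 − 565.875)² / 565.875 = 2.6707
  axial-flowered constricted-pod: (205 − 188.625)² / 188.625 = 1.4216
  terminal-flowered inflated-pod: (250 − 188.625)² / 188.625 = 19.9703
  terminal-flowered constricted-pod: (24 − 62.875)² / 62.875 = 24.0360
χ² = 2.6707 + 1.4216 + 19.9703 + 24.0360 = 48.0986 ≈ 48.099
Degrees of freedom = 4 − 1 = 3; critical value at α = 0.01 is 11.345.
Since 48.099 > 11.345, we reject the null hypothesis — the data do not fit the 9:3:3:1 ratio.

48.099; not consistent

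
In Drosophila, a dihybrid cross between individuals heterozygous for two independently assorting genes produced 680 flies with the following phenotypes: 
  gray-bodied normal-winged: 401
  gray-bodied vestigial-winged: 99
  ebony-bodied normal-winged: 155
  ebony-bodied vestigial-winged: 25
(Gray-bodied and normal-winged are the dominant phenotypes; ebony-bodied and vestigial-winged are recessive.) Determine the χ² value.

20.403

A dihybrid F₂ with independent assortment and complete dominance at both loci gives a 9:3:3:1 phenotypic ratio.
Total ratio parts = 16. Expected numbers out of 680:
  gray-bodied normal-winged: 680 × 9/16 = 382.5
  gray-bodied vestigial-winged: 680 × 3/16 = 127.5
  ebony-bodied normal-winged: 680 × 3/16 = 127.5
  ebony-bodied vestigial-winged: 680 × 1/16 = 42.5
χ² = Σ (O − E)² / E
  gray-bodied normal-winged: (401 − 382.5)² / 382.5 = 0.8948
  gray-bodied vestigial-winged: (99 − 127.5)² / 127.5 = 6.3706
  ebony-bodied normal-winged: (155 − 127.5)² / 127.5 = 5.9314
  ebony-bodied vestigial-winged: (25 − 42.5)² / 42.5 = 7.2059
χ² = 0.8948 + 6.3706 + 5.9314 + 7.2059 = 20.4027 ≈ 20.403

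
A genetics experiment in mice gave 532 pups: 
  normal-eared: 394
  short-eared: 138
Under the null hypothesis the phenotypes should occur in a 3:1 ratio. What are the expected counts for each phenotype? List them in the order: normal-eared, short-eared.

The 3:1 ratio has 4 parts, so with N = 532 the expected counts are:
  normal-eared: 532 × 3/4 = 399
  short-eared: 532 × 1/4 = 133

399, 133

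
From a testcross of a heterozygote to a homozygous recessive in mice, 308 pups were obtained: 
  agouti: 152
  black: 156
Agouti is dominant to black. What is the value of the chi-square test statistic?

A testcross of a heterozygote (Aa × aa) gives a 1:1 phenotypic ratio.
Total ratio parts = 2. Expected numbers out of 308:
  agouti: 308 × 1/2 = 154
  black: 308 × 1/2 = 154
χ² = Σ (O − E)² / E
  agouti: (152 − 154)² / 154 = 0.0260
  black: (156 − 154)² / 154 = 0.0260
χ² = 0.0260 + 0.0260 = 0.052

0.052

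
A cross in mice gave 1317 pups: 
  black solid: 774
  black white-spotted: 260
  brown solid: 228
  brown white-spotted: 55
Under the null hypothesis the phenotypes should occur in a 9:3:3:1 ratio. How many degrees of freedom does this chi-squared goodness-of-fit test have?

3

A goodness-of-fit test with 4 phenotype classes has df = 4 − 1 = 3.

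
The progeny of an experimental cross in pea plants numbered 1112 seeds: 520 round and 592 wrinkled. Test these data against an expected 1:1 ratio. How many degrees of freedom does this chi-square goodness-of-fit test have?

1

A goodness-of-fit test with 2 phenotype classes has df = 2 − 1 = 1.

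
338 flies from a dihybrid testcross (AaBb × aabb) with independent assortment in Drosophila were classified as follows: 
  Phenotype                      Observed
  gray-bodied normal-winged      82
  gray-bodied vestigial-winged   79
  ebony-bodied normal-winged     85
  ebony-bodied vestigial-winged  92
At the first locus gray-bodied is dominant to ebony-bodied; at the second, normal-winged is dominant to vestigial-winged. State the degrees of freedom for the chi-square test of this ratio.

A dihybrid testcross with independent assortment gives a 1:1:1:1 ratio.
A goodness-of-fit test with 4 phenotype classes has df = 4 − 1 = 3.

3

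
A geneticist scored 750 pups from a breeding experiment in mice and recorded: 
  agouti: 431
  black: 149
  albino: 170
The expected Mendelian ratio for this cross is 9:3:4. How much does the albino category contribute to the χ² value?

1.633

The 9:3:4 ratio has 16 parts, so with N = 750 the expected counts are:
  agouti: 750 × 9/16 = 421.875
  black: 750 × 3/16 = 140.625
  albino: 750 × 4/16 = 187.5
Contribution of albino: (170 − 187.5)² / 187.5 = 1.6333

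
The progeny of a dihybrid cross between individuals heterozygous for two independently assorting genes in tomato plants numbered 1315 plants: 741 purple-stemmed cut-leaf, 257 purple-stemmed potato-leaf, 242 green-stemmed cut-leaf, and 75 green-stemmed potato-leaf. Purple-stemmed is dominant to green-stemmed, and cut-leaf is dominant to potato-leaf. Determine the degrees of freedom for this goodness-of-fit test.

A dihybrid F₂ with independent assortment and complete dominance at both loci gives a 9:3:3:1 phenotypic ratio.
A goodness-of-fit test with 4 phenotype classes has df = 4 − 1 = 3.

3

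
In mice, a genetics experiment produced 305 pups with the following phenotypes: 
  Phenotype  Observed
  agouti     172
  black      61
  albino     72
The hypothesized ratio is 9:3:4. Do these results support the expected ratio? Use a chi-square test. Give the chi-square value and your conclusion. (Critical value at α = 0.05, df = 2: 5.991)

Total ratio parts = 16. Expected numbers out of 305:
  agouti: 305 × 9/16 = 171.5625
  black: 305 × 3/16 = 57.1875
  albino: 305 × 4/16 = 76.25
χ² = Σ (O − E)² / E
  agouti: (172 − 171.5625)² / 171.5625 = 0.0011
  black: (61 − 57.1875)² / 57.1875 = 0.2542
  albino: (72 − 76.25)² / 76.25 = 0.2369
χ² = 0.0011 + 0.2542 + 0.2369 = 0.4922 ≈ 0.492
Degrees of freedom = 3 − 1 = 2; critical value at α = 0.05 is 5.991.
Since 0.492 < 5.991, we fail to reject the null hypothesis — the data are consistent with the 9:3:4 ratio.

0.492; consistent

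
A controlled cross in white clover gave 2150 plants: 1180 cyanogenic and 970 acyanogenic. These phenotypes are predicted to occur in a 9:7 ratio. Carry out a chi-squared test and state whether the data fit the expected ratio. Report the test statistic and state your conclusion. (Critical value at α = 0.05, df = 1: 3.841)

1.631; consistent

The 9:7 ratio has 16 parts, so with N = 2150 the expected counts are:
  cyanogenic: 2150 × 9/16 = 1209.375
  acyanogenic: 2150 × 7/16 = 940.625
χ² = Σ (O − E)² / E
  cyanogenic: (1180 − 1209.375)² / 1209.375 = 0.7135
  acyanogenic: (970 − 940.625)² / 940.625 = 0.9174
χ² = 0.7135 + 0.9174 = 1.6309 ≈ 1.631
Degrees of freedom = 2 − 1 = 1; critical value at α = 0.05 is 3.841.
Since 1.631 < 3.841, we fail to reject the null hypothesis — the data are consistent with the 9:7 ratio.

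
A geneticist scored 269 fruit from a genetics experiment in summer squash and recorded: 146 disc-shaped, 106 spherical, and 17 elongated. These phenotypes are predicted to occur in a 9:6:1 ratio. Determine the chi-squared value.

0.449

Total ratio parts = 16. Expected numbers out of 269:
  disc-shaped: 269 × 9/16 = 151.3125
  spherical: 269 × 6/16 = 100.875
  elongated: 269 × 1/16 = 16.8125
χ² = Σ (O − E)² / E
  disc-shaped: (146 − 151.3125)² / 151.3125 = 0.1865
  spherical: (106 − 100.875)² / 100.875 = 0.2604
  elongated: (17 − 16.8125)² / 16.8125 = 0.0021
χ² = 0.1865 + 0.2604 + 0.0021 = 0.449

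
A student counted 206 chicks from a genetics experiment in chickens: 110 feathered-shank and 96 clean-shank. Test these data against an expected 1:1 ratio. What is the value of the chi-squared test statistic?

0.951

The 1:1 ratio has 2 parts, so with N = 206 the expected counts are:
  feathered-shank: 206 × 1/2 = 103
  clean-shank: 206 × 1/2 = 103
χ² = Σ (O − E)² / E
  feathered-shank: (110 − 103)² / 103 = 0.4757
  clean-shank: (96 − 103)² / 103 = 0.4757
χ² = 0.4757 + 0.4757 = 0.9514 ≈ 0.951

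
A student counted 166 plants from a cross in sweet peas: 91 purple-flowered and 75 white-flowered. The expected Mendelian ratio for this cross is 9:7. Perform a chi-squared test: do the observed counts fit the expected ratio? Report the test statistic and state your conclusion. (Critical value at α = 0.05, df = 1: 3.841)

0.138; consistent

Total ratio parts = 16. Expected numbers out of 166:
  purple-flowered: 166 × 9/16 = 93.375
  white-flowered: 166 × 7/16 = 72.625
χ² = Σ (O − E)² / E
  purple-flowered: (91 − 93.375)² / 93.375 = 0.0604
  white-flowered: (75 − 72.625)² / 72.625 = 0.0777
χ² = 0.0604 + 0.0777 = 0.1381 ≈ 0.138
Degrees of freedom = 2 − 1 = 1; critical value at α = 0.05 is 3.841.
Since 0.138 < 3.841, we fail to reject the null hypothesis — the data are consistent with the 9:7 ratio.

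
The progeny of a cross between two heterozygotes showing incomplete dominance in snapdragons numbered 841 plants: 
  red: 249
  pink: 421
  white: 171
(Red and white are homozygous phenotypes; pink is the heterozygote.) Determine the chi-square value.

14.470

With incomplete dominance, a heterozygote × heterozygote cross gives a 1:2:1 phenotypic ratio.
Total ratio parts = 4. Expected numbers out of 841:
  red: 841 × 1/4 = 210.25
  pink: 841 × 2/4 = 420.5
  white: 841 × 1/4 = 210.25
χ² = Σ (O − E)² / E
  red: (249 − 210.25)² / 210.25 = 7.1418
  pink: (421 − 420.5)² / 420.5 = 0.0006
  white: (171 − 210.25)² / 210.25 = 7.3273
χ² = 7.1418 + 0.0006 + 7.3273 = 14.4697 ≈ 14.470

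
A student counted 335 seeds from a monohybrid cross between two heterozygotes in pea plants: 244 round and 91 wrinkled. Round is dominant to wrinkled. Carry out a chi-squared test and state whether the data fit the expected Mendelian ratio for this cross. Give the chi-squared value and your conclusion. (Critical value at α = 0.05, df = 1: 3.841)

0.837; consistent

For a monohybrid cross between heterozygotes with complete dominance, the expected phenotypic ratio is 3:1.
Under the 3:1 hypothesis (Σ ratio = 4, N = 335):
  round: 335 × 3/4 = 251.25
  wrinkled: 335 × 1/4 = 83.75
χ² = Σ (O − E)² / E
  round: (244 − 251.25)² / 251.25 = 0.2092
  wrinkled: (91 − 83.75)² / 83.75 = 0.6276
χ² = 0.2092 + 0.6276 = 0.8368 ≈ 0.837
Degrees of freedom = 2 − 1 = 1; critical value at α = 0.05 is 3.841.
Since 0.837 < 3.841, we fail to reject the null hypothesis — the data are consistent with the 3:1 ratio.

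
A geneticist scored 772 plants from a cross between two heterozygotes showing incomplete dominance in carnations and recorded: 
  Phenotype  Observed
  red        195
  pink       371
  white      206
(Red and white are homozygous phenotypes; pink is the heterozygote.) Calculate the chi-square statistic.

With incomplete dominance, a heterozygote × heterozygote cross gives a 1:2:1 phenotypic ratio.
The 1:2:1 ratio has 4 parts, so with N = 772 the expected counts are:
  red: 772 × 1/4 = 193
  pink: 772 × 2/4 = 386
  white: 772 × 1/4 = 193
χ² = Σ (O − E)² / E
  red: (195 − 193)² / 193 = 0.0207
  pink: (371 − 386)² / 386 = 0.5829
  white: (206 − 193)² / 193 = 0.8756
χ² = 0.0207 + 0.5829 + 0.8756 = 1.4792 ≈ 1.479

1.479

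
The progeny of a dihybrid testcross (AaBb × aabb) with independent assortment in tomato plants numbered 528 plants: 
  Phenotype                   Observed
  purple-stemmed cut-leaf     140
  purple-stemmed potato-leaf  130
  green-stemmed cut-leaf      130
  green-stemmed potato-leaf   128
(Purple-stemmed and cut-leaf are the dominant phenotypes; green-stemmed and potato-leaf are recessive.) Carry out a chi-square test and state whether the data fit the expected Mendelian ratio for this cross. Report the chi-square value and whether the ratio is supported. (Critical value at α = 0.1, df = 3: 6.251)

A dihybrid testcross with independent assortment gives a 1:1:1:1 ratio.
The 1:1:1:1 ratio has 4 parts, so with N = 528 the expected counts are:
  purple-stemmed cut-leaf: 528 × 1/4 = 132
  purple-stemmed potato-leaf: 528 × 1/4 = 132
  green-stemmed cut-leaf: 528 × 1/4 = 132
  green-stemmed potato-leaf: 528 × 1/4 = 132
χ² = Σ (O − E)² / E
  purple-stemmed cut-leaf: (140 − 132)² / 132 = 0.4848
  purple-stemmed potato-leaf: (130 − 132)² / 132 = 0.0303
  green-stemmed cut-leaf: (130 − 132)² / 132 = 0.0303
  green-stemmed potato-leaf: (128 − 132)² / 132 = 0.1212
χ² = 0.4848 + 0.0303 + 0.0303 + 0.1212 = 0.6666 ≈ 0.667
Degrees of freedom = 4 − 1 = 3; critical value at α = 0.1 is 6.251.
Since 0.667 < 6.251, we fail to reject the null hypothesis — the data are consistent with the 1:1:1:1 ratio.

0.667; consistent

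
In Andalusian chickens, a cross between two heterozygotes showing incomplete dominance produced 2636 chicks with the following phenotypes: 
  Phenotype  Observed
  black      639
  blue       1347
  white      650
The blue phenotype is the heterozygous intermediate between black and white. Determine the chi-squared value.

With incomplete dominance, a heterozygote × heterozygote cross gives a 1:2:1 phenotypic ratio.
Total ratio parts = 4. Expected numbers out of 2636:
  black: 2636 × 1/4 = 659
  blue: 2636 × 2/4 = 1318
  white: 2636 × 1/4 = 659
χ² = Σ (O − E)² / E
  black: (639 − 659)² / 659 = 0.6070
  blue: (1347 − 1318)² / 1318 = 0.6381
  white: (650 − 659)² / 659 = 0.1229
χ² = 0.6070 + 0.6381 + 0.1229 = 1.368

1.368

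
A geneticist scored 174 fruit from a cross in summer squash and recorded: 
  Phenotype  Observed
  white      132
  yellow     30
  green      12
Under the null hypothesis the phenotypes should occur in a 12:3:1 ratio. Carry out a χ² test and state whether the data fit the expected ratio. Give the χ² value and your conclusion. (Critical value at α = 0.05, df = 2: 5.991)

0.345; consistent

Expected counts for N = 174 under a 12:3:1 ratio (total parts = 16):
  white: 174 × 12/16 = 130.5
  yellow: 174 × 3/16 = 32.625
  green: 174 × 1/16 = 10.875
χ² = Σ (O − E)² / E
  white: (132 − 130.5)² / 130.5 = 0.0172
  yellow: (30 − 32.625)² / 32.625 = 0.2112
  green: (12 − 10.875)² / 10.875 = 0.1164
χ² = 0.0172 + 0.2112 + 0.1164 = 0.3448 ≈ 0.345
Degrees of freedom = 3 − 1 = 2; critical value at α = 0.05 is 5.991.
Since 0.345 < 5.991, we fail to reject the null hypothesis — the data are consistent with the 12:3:1 ratio.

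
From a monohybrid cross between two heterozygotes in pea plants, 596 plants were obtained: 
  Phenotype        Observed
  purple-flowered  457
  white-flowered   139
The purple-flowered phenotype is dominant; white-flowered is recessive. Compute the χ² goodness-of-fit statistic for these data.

For a monohybrid cross between heterozygotes with complete dominance, the expected phenotypic ratio is 3:1.
Under the 3:1 hypothesis (Σ ratio = 4, N = 596):
  purple-flowered: 596 × 3/4 = 447
  white-flowered: 596 × 1/4 = 149
χ² = Σ (O − E)² / E
  purple-flowered: (457 − 447)² / 447 = 0.2237
  white-flowered: (139 − 149)² / 149 = 0.6711
χ² = 0.2237 + 0.6711 = 0.8948 ≈ 0.895

0.895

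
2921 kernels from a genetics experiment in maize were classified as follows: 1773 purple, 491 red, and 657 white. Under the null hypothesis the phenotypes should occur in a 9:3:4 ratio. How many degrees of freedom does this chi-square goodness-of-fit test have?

A goodness-of-fit test with 3 phenotype classes has df = 3 − 1 = 2.

2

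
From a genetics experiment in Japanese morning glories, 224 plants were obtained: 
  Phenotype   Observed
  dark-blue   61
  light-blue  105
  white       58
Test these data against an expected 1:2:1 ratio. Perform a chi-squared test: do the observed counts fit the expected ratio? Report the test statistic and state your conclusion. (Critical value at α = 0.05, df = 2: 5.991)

Total ratio parts = 4. Expected numbers out of 224:
  dark-blue: 224 × 1/4 = 56
  light-blue: 224 × 2/4 = 112
  white: 224 × 1/4 = 56
χ² = Σ (O − E)² / E
  dark-blue: (61 − 56)² / 56 = 0.4464
  light-blue: (105 − 112)² / 112 = 0.4375
  white: (58 − 56)² / 56 = 0.0714
χ² = 0.4464 + 0.4375 + 0.0714 = 0.9553 ≈ 0.955
Degrees of freedom = 3 − 1 = 2; critical value at α = 0.05 is 5.991.
Since 0.955 < 5.991, we fail to reject the null hypothesis — the data are consistent with the 1:2:1 ratio.

0.955; consistent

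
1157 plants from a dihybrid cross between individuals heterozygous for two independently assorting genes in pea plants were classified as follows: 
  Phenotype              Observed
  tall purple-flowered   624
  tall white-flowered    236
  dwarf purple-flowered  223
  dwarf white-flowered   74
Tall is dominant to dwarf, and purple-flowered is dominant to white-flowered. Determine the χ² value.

2.988

A dihybrid F₂ with independent assortment and complete dominance at both loci gives a 9:3:3:1 phenotypic ratio.
Total ratio parts = 16. Expected numbers out of 1157:
  tall purple-flowered: 1157 × 9/16 = 650.8125
  tall white-flowered: 1157 × 3/16 = 216.9375
  dwarf purple-flowered: 1157 × 3/16 = 216.9375
  dwarf white-flowered: 1157 × 1/16 = 72.3125
χ² = Σ (O − E)² / E
  tall purple-flowered: (624 − 650.8125)² / 650.8125 = 1.1046
  tall white-flowered: (236 − 216.9375)² / 216.9375 = 1.6750
  dwarf purple-flowered: (223 − 216.9375)² / 216.9375 = 0.1694
  dwarf white-flowered: (74 − 72.3125)² / 72.3125 = 0.0394
χ² = 1.1046 + 1.6750 + 0.1694 + 0.0394 = 2.9884 ≈ 2.988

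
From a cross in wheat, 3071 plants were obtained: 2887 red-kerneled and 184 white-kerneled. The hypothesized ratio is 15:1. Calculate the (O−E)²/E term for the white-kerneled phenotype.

0.328

Under the 15:1 hypothesis (Σ ratio = 16, N = 3071):
  red-kerneled: 3071 × 15/16 = 2879.0625
  white-kerneled: 3071 × 1/16 = 191.9375
Contribution of white-kerneled: (184 − 191.9375)² / 191.9375 = 0.3283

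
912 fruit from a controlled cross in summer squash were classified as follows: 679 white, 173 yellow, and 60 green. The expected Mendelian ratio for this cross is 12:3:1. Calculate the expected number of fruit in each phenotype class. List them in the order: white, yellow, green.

684, 171, 57

The 12:3:1 ratio has 16 parts, so with N = 912 the expected counts are:
  white: 912 × 12/16 = 684
  yellow: 912 × 3/16 = 171
  green: 912 × 1/16 = 57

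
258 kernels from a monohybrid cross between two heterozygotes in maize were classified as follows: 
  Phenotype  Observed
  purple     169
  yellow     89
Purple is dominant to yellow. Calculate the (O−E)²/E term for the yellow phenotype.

For a monohybrid cross between heterozygotes with complete dominance, the expected phenotypic ratio is 3:1.
The 3:1 ratio has 4 parts, so with N = 258 the expected counts are:
  purple: 258 × 3/4 = 193.5
  yellow: 258 × 1/4 = 64.5
Contribution of yellow: (89 − 64.5)² / 64.5 = 9.3062

9.306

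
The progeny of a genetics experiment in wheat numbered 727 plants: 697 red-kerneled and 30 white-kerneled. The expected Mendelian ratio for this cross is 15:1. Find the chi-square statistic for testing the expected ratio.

5.595

The 15:1 ratio has 16 parts, so with N = 727 the expected counts are:
  red-kerneled: 727 × 15/16 = 681.5625
  white-kerneled: 727 × 1/16 = 45.4375
χ² = Σ (O − E)² / E
  red-kerneled: (697 − 681.5625)² / 681.5625 = 0.3497
  white-kerneled: (30 − 45.4375)² / 45.4375 = 5.2449
χ² = 0.3497 + 5.2449 = 5.5946 ≈ 5.595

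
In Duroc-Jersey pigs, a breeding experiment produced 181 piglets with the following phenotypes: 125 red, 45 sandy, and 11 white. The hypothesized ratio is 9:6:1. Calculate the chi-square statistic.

Under the 9:6:1 hypothesis (Σ ratio = 16, N = 181):
  red: 181 × 9/16 = 101.8125
  sandy: 181 × 6/16 = 67.875
  white: 181 × 1/16 = 11.3125
χ² = Σ (O − E)² / E
  red: (125 − 101.8125)² / 101.8125 = 5.2809
  sandy: (45 − 67.875)² / 67.875 = 7.7093
  white: (11 − 11.3125)² / 11.3125 = 0.0086
χ² = 5.2809 + 7.7093 + 0.0086 = 12.9988 ≈ 12.999

12.999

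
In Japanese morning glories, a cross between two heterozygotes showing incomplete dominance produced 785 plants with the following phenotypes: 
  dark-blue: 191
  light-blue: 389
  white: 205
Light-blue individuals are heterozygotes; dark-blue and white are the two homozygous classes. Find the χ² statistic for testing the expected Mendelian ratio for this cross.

With incomplete dominance, a heterozygote × heterozygote cross gives a 1:2:1 phenotypic ratio.
Total ratio parts = 4. Expected numbers out of 785:
  dark-blue: 785 × 1/4 = 196.25
  light-blue: 785 × 2/4 = 392.5
  white: 785 × 1/4 = 196.25
χ² = Σ (O − E)² / E
  dark-blue: (191 − 196.25)² / 196.25 = 0.1404
  light-blue: (389 − 392.5)² / 392.5 = 0.0312
  white: (205 − 196.25)² / 196.25 = 0.3901
χ² = 0.1404 + 0.0312 + 0.3901 = 0.5617 ≈ 0.562

0.562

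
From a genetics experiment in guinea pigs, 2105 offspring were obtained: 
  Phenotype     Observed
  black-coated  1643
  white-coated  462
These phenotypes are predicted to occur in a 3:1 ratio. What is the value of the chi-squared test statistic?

The 3:1 ratio has 4 parts, so with N = 2105 the expected counts are:
  black-coated: 2105 × 3/4 = 1578.75
  white-coated: 2105 × 1/4 = 526.25
χ² = Σ (O − E)² / E
  black-coated: (1643 − 1578.75)² / 1578.75 = 2.6148
  white-coated: (462 − 526.25)² / 526.25 = 7.8443
χ² = 2.6148 + 7.8443 = 10.4591 ≈ 10.459

10.459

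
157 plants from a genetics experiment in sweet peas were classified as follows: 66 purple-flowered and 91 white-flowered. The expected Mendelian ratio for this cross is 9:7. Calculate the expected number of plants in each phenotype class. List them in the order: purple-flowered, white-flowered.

88.3125, 68.6875

Expected counts for N = 157 under a 9:7 ratio (total parts = 16):
  purple-flowered: 157 × 9/16 = 88.3125
  white-flowered: 157 × 7/16 = 68.6875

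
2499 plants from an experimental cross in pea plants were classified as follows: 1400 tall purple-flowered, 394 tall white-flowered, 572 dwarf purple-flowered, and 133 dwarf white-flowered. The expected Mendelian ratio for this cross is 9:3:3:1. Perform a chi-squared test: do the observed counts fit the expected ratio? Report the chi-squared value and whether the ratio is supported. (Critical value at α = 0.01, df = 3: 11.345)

38.165; not consistent

Under the 9:3:3:1 hypothesis (Σ ratio = 16, N = 2499):
  tall purple-flowered: 2499 × 9/16 = 1405.6875
  tall white-flowered: 2499 × 3/16 = 468.5625
  dwarf purple-flowered: 2499 × 3/16 = 468.5625
  dwarf white-flowered: 2499 × 1/16 = 156.1875
χ² = Σ (O − E)² / E
  tall purple-flowered: (1400 − 1405.6875)² / 1405.6875 = 0.0230
  tall white-flowered: (394 − 468.5625)² / 468.5625 = 11.8652
  dwarf purple-flowered: (572 − 468.5625)² / 468.5625 = 22.8343
  dwarf white-flowered: (133 − 156.1875)² / 156.1875 = 3.4424
χ² = 0.0230 + 11.8652 + 22.8343 + 3.4424 = 38.1649 ≈ 38.165
Degrees of freedom = 4 − 1 = 3; critical value at α = 0.01 is 11.345.
Since 38.165 > 11.345, we reject the null hypothesis — the data do not fit the 9:3:3:1 ratio.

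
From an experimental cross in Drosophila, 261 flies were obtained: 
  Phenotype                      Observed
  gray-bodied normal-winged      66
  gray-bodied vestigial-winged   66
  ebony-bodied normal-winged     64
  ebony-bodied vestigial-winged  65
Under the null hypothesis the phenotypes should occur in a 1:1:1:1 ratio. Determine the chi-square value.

Expected counts for N = 261 under a 1:1:1:1 ratio (total parts = 4):
  gray-bodied normal-winged: 261 × 1/4 = 65.25
  gray-bodied vestigial-winged: 261 × 1/4 = 65.25
  ebony-bodied normal-winged: 261 × 1/4 = 65.25
  ebony-bodied vestigial-winged: 261 × 1/4 = 65.25
χ² = Σ (O − E)² / E
  gray-bodied normal-winged: (66 − 65.25)² / 65.25 = 0.0086
  gray-bodied vestigial-winged: (66 − 65.25)² / 65.25 = 0.0086
  ebony-bodied normal-winged: (64 − 65.25)² / 65.25 = 0.0239
  ebony-bodied vestigial-winged: (65 − 65.25)² / 65.25 = 0.0010
χ² = 0.0086 + 0.0086 + 0.0239 + 0.0010 = 0.0421 ≈ 0.042

0.042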